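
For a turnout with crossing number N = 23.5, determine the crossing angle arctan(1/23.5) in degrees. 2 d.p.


1/N = 1/23.5 = 0.042553
angle = arctan(0.042553) = 0.042528 rad
angle = 0.042528 * 180/pi = 2.44 degrees

2.44


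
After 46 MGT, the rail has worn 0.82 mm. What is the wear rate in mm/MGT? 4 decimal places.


Wear rate = total wear / cumulative tonnage
Rate = 0.82 / 46
Rate = 0.0178 mm/MGT

0.0178


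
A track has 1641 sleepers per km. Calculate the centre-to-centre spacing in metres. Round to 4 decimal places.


Spacing = 1000 m / number of sleepers
Spacing = 1000 / 1641
Spacing = 0.6094 m

0.6094


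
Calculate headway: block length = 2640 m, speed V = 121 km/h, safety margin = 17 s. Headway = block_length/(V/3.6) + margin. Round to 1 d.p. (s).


V = 121 / 3.6 = 33.6111 m/s
Block traversal time = 2640 / 33.6111 = 78.5455 s
Headway = 78.5455 + 17
Headway = 95.5 s

95.5


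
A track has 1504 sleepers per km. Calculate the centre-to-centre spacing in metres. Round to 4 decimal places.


Spacing = 1000 m / number of sleepers
Spacing = 1000 / 1504
Spacing = 0.6649 m

0.6649


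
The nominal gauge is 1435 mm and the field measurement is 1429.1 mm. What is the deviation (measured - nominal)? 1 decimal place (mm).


Deviation = measured - nominal
Deviation = 1429.1 - 1435
Deviation = -5.9 mm

-5.9


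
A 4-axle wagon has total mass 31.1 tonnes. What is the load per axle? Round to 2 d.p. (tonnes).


Load per axle = total weight / number of axles
Load = 31.1 / 4
Load = 7.78 tonnes

7.78


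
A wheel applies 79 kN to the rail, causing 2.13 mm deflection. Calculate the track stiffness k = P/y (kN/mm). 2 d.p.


Track stiffness k = P / y
k = 79 / 2.13
k = 37.09 kN/mm

37.09


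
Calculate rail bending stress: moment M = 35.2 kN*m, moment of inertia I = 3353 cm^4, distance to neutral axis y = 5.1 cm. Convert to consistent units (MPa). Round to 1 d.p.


Convert units:
M = 35.2 kN*m = 35200000 N*mm
y = 5.1 cm = 51 mm
I = 3353 cm^4 = 33530000 mm^4
sigma = 35200000 * 51 / 33530000
sigma = 53.5 MPa

53.5


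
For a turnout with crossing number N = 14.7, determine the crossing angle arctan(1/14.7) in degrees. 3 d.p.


1/N = 1/14.7 = 0.068027
angle = arctan(0.068027) = 0.067923 rad
angle = 0.067923 * 180/pi = 3.892 degrees

3.892


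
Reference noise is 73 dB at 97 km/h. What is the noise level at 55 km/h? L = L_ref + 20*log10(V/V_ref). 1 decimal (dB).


V/V_ref = 55 / 97 = 0.56701
log10(0.56701) = -0.246409
20 * -0.246409 = -4.9282
L = 73 + -4.9282 = 68.1 dB

68.1


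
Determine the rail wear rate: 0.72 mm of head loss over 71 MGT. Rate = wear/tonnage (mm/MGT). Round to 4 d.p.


Wear rate = total wear / cumulative tonnage
Rate = 0.72 / 71
Rate = 0.0101 mm/MGT

0.0101


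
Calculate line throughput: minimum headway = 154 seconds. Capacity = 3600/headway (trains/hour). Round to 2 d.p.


Capacity = 3600 / headway
Capacity = 3600 / 154
Capacity = 23.38 trains/hour

23.38


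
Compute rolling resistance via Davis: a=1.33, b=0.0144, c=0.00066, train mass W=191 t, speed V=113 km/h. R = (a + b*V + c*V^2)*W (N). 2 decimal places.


b*V = 0.0144 * 113 = 1.6272
c*V^2 = 0.00066 * 12769 = 8.42754
R_per_t = 1.33 + 1.6272 + 8.42754 = 11.38474 N/t
R_total = 11.38474 * 191 = 2174.49 N

2174.49


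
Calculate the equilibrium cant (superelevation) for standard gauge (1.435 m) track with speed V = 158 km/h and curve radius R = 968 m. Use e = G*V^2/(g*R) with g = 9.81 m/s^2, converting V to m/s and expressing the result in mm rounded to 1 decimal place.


Convert speed: V = 158 / 3.6 = 43.8889 m/s
Apply formula: e = 1.435 * 43.8889^2 / (9.81 * 968)
e = 1.435 * 1926.2346 / 9496.08
e = 0.291083 m = 291.1 mm

291.1


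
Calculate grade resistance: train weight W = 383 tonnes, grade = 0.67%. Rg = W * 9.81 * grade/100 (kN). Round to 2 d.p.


Rg = W * 9.81 * grade / 100
Rg = 383 * 9.81 * 0.67 / 100
Rg = 3757.23 * 0.0067
Rg = 25.17 kN

25.17


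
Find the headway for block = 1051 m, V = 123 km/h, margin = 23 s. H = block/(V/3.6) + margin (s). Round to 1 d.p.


V = 123 / 3.6 = 34.1667 m/s
Block traversal time = 1051 / 34.1667 = 30.761 s
Headway = 30.761 + 23
Headway = 53.8 s

53.8


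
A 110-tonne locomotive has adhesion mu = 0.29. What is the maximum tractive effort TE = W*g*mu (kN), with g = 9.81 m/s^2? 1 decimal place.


TE_max = W * g * mu
TE_max = 110 * 9.81 * 0.29
TE_max = 1079.1 * 0.29
TE_max = 312.9 kN

312.9


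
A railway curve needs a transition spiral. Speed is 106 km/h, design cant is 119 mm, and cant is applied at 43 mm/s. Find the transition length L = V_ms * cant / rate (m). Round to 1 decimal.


Convert speed: V = 106 / 3.6 = 29.4444 m/s
L = 29.4444 * 119 / 43
L = 3503.8889 / 43
L = 81.5 m

81.5


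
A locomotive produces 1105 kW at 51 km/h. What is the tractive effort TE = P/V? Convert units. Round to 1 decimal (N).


Convert: P = 1105 kW = 1105000 W
V = 51 / 3.6 = 14.1667 m/s
TE = 1105000 / 14.1667
TE = 78000.0 N

78000.0


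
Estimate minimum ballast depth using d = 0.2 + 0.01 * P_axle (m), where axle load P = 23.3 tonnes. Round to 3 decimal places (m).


d = 0.2 + 0.01 * 23.3
d = 0.2 + 0.233
d = 0.433 m

0.433


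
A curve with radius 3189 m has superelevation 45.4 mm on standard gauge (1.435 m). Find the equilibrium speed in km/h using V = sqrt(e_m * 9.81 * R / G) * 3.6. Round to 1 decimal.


Convert cant: e = 45.4 mm = 0.0454 m
V_ms = sqrt(0.0454 * 9.81 * 3189 / 1.435)
V_ms = sqrt(989.754485) = 31.4604 m/s
V = 31.4604 * 3.6 = 113.3 km/h

113.3


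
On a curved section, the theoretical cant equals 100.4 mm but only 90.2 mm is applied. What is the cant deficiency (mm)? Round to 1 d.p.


Cant deficiency = equilibrium cant - actual cant
CD = 100.4 - 90.2
CD = 10.2 mm

10.2


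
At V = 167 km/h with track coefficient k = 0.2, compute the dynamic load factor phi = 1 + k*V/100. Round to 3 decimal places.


phi = 1 + k * V / 100
phi = 1 + 0.2 * 167 / 100
phi = 1 + 0.334
phi = 1.334

1.334


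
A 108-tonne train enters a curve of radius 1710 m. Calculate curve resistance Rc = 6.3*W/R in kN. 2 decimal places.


Rc = 6.3 * W / R
Rc = 6.3 * 108 / 1710
Rc = 680.4 / 1710
Rc = 0.40 kN

0.40


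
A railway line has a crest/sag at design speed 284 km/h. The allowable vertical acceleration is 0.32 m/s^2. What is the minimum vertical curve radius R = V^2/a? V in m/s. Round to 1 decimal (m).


Convert speed: V = 284 / 3.6 = 78.8889 m/s
V^2 = 6223.4568 m^2/s^2
R_v = 6223.4568 / 0.32
R_v = 19448.3 m

19448.3


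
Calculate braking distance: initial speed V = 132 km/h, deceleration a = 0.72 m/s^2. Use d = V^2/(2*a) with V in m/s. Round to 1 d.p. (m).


Convert speed: V = 132 / 3.6 = 36.6667 m/s
V^2 = 1344.4444
d = 1344.4444 / (2 * 0.72)
d = 1344.4444 / 1.44
d = 933.6 m

933.6


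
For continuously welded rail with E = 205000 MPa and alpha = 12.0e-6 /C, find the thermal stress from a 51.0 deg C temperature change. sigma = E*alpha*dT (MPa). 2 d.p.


sigma = E * alpha * dT
sigma = 205000 * 12.0e-6 * 51.0
sigma = 2.46 * 51.0
sigma = 125.46 MPa

125.46


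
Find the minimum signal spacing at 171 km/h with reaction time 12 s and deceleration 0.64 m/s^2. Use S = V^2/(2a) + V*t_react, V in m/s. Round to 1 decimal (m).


V = 171 / 3.6 = 47.5 m/s
Braking distance = 47.5^2 / (2*0.64) = 1762.6953 m
Sighting distance = 47.5 * 12 = 570.0 m
S = 1762.6953 + 570.0 = 2332.7 m

2332.7


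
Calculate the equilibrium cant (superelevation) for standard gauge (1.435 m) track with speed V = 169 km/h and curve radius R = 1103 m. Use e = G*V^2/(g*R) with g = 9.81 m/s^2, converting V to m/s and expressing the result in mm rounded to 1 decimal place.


Convert speed: V = 169 / 3.6 = 46.9444 m/s
Apply formula: e = 1.435 * 46.9444^2 / (9.81 * 1103)
e = 1.435 * 2203.7809 / 10820.43
e = 0.292264 m = 292.3 mm

292.3


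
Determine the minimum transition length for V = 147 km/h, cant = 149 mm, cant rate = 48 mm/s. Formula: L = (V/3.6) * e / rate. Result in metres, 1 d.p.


Convert speed: V = 147 / 3.6 = 40.8333 m/s
L = 40.8333 * 149 / 48
L = 6084.1667 / 48
L = 126.8 m

126.8


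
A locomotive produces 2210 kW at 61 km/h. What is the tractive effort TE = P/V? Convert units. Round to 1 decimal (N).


Convert: P = 2210 kW = 2210000 W
V = 61 / 3.6 = 16.9444 m/s
TE = 2210000 / 16.9444
TE = 130426.2 N

130426.2


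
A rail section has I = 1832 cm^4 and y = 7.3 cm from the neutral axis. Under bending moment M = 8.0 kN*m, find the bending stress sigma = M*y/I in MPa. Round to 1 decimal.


Convert units:
M = 8.0 kN*m = 8000000 N*mm
y = 7.3 cm = 73 mm
I = 1832 cm^4 = 18320000 mm^4
sigma = 8000000 * 73 / 18320000
sigma = 31.9 MPa

31.9


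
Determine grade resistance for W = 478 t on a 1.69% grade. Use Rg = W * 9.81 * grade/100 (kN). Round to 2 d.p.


Rg = W * 9.81 * grade / 100
Rg = 478 * 9.81 * 1.69 / 100
Rg = 4689.18 * 0.0169
Rg = 79.25 kN

79.25


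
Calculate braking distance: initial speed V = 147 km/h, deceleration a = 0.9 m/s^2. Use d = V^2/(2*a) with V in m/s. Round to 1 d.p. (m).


Convert speed: V = 147 / 3.6 = 40.8333 m/s
V^2 = 1667.3611
d = 1667.3611 / (2 * 0.9)
d = 1667.3611 / 1.8
d = 926.3 m

926.3


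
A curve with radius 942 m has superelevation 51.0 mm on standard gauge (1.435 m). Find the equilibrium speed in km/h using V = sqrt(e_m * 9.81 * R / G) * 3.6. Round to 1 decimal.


Convert cant: e = 51.0 mm = 0.0510 m
V_ms = sqrt(0.0510 * 9.81 * 942 / 1.435)
V_ms = sqrt(328.426495) = 18.1225 m/s
V = 18.1225 * 3.6 = 65.2 km/h

65.2


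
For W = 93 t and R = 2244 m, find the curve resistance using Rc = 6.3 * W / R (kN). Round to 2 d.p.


Rc = 6.3 * W / R
Rc = 6.3 * 93 / 2244
Rc = 585.9 / 2244
Rc = 0.26 kN

0.26


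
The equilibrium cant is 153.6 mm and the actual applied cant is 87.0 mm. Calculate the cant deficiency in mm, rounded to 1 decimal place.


Cant deficiency = equilibrium cant - actual cant
CD = 153.6 - 87.0
CD = 66.6 mm

66.6


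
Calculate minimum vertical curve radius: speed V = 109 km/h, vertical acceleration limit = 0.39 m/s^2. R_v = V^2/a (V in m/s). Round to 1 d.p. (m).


Convert speed: V = 109 / 3.6 = 30.2778 m/s
V^2 = 916.7438 m^2/s^2
R_v = 916.7438 / 0.39
R_v = 2350.6 m

2350.6


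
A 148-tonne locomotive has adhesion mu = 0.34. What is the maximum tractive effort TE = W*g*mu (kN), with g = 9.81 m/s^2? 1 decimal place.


TE_max = W * g * mu
TE_max = 148 * 9.81 * 0.34
TE_max = 1451.88 * 0.34
TE_max = 493.6 kN

493.6


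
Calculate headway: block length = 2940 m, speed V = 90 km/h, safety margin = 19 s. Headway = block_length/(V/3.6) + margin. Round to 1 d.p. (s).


V = 90 / 3.6 = 25.0 m/s
Block traversal time = 2940 / 25.0 = 117.6 s
Headway = 117.6 + 19
Headway = 136.6 s

136.6


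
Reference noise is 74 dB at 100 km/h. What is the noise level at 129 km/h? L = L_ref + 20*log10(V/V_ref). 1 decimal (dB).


V/V_ref = 129 / 100 = 1.29
log10(1.29) = 0.11059
20 * 0.11059 = 2.2118
L = 74 + 2.2118 = 76.2 dB

76.2


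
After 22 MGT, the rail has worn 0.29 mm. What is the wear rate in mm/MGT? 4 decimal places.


Wear rate = total wear / cumulative tonnage
Rate = 0.29 / 22
Rate = 0.0132 mm/MGT

0.0132


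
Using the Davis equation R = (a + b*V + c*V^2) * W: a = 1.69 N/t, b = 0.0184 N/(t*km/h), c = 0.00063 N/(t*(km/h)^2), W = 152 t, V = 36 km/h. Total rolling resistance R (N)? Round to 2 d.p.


b*V = 0.0184 * 36 = 0.6624
c*V^2 = 0.00063 * 1296 = 0.81648
R_per_t = 1.69 + 0.6624 + 0.81648 = 3.16888 N/t
R_total = 3.16888 * 152 = 481.67 N

481.67


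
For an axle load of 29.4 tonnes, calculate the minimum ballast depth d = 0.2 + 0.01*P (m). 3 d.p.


d = 0.2 + 0.01 * 29.4
d = 0.2 + 0.294
d = 0.494 m

0.494


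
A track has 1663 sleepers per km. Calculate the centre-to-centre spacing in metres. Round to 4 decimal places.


Spacing = 1000 m / number of sleepers
Spacing = 1000 / 1663
Spacing = 0.6013 m

0.6013


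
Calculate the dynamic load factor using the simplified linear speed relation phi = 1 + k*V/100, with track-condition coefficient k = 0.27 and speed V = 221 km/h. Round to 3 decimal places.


phi = 1 + k * V / 100
phi = 1 + 0.27 * 221 / 100
phi = 1 + 0.5967
phi = 1.597

1.597


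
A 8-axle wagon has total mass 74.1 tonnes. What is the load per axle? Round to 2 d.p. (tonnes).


Load per axle = total weight / number of axles
Load = 74.1 / 8
Load = 9.26 tonnes

9.26


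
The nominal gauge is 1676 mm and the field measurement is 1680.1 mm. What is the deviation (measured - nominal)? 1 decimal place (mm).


Deviation = measured - nominal
Deviation = 1680.1 - 1676
Deviation = 4.1 mm

4.1


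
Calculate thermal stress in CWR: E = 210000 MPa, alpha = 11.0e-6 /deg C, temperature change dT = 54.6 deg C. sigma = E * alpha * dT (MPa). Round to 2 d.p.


sigma = E * alpha * dT
sigma = 210000 * 11.0e-6 * 54.6
sigma = 2.31 * 54.6
sigma = 126.13 MPa

126.13


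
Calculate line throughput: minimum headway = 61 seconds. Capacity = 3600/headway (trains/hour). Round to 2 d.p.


Capacity = 3600 / headway
Capacity = 3600 / 61
Capacity = 59.02 trains/hour

59.02


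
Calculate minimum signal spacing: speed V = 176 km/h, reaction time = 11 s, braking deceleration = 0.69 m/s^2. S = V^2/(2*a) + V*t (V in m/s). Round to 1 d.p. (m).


V = 176 / 3.6 = 48.8889 m/s
Braking distance = 48.8889^2 / (2*0.69) = 1731.9735 m
Sighting distance = 48.8889 * 11 = 537.7778 m
S = 1731.9735 + 537.7778 = 2269.8 m

2269.8


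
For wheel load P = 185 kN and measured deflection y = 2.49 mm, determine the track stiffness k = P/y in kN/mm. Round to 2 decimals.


Track stiffness k = P / y
k = 185 / 2.49
k = 74.30 kN/mm

74.30


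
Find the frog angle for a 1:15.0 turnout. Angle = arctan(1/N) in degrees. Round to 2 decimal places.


1/N = 1/15.0 = 0.066667
angle = arctan(0.066667) = 0.066568 rad
angle = 0.066568 * 180/pi = 3.81 degrees

3.81


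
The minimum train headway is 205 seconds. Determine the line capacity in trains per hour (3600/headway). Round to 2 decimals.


Capacity = 3600 / headway
Capacity = 3600 / 205
Capacity = 17.56 trains/hour

17.56


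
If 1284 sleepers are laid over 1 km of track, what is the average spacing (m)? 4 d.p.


Spacing = 1000 m / number of sleepers
Spacing = 1000 / 1284
Spacing = 0.7788 m

0.7788


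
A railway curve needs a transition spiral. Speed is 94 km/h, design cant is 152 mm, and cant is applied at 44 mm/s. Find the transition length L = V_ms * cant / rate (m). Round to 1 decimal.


Convert speed: V = 94 / 3.6 = 26.1111 m/s
L = 26.1111 * 152 / 44
L = 3968.8889 / 44
L = 90.2 m

90.2


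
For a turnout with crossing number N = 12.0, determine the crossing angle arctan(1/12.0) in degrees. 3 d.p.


1/N = 1/12.0 = 0.083333
angle = arctan(0.083333) = 0.083141 rad
angle = 0.083141 * 180/pi = 4.764 degrees

4.764


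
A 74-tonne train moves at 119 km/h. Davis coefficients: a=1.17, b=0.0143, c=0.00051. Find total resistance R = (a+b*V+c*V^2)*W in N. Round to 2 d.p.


b*V = 0.0143 * 119 = 1.7017
c*V^2 = 0.00051 * 14161 = 7.22211
R_per_t = 1.17 + 1.7017 + 7.22211 = 10.09381 N/t
R_total = 10.09381 * 74 = 746.94 N

746.94


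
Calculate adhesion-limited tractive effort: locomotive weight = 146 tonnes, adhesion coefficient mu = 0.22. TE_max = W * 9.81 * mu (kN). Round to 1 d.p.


TE_max = W * g * mu
TE_max = 146 * 9.81 * 0.22
TE_max = 1432.26 * 0.22
TE_max = 315.1 kN

315.1


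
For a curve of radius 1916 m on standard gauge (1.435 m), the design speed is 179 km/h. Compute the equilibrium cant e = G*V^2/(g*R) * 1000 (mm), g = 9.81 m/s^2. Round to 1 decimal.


Convert speed: V = 179 / 3.6 = 49.7222 m/s
Apply formula: e = 1.435 * 49.7222^2 / (9.81 * 1916)
e = 1.435 * 2472.2994 / 18795.96
e = 0.188751 m = 188.8 mm

188.8


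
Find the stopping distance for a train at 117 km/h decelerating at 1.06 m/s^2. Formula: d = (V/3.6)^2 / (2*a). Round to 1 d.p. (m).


Convert speed: V = 117 / 3.6 = 32.5 m/s
V^2 = 1056.25
d = 1056.25 / (2 * 1.06)
d = 1056.25 / 2.12
d = 498.2 m

498.2


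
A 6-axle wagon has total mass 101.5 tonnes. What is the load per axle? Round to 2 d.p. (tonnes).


Load per axle = total weight / number of axles
Load = 101.5 / 6
Load = 16.92 tonnes

16.92


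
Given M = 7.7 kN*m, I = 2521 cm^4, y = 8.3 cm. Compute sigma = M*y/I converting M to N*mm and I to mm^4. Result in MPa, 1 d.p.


Convert units:
M = 7.7 kN*m = 7700000 N*mm
y = 8.3 cm = 83 mm
I = 2521 cm^4 = 25210000 mm^4
sigma = 7700000 * 83 / 25210000
sigma = 25.4 MPa

25.4


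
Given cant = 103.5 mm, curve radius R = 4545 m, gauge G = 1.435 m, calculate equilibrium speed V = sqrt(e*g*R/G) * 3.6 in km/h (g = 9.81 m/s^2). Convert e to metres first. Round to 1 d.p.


Convert cant: e = 103.5 mm = 0.1035 m
V_ms = sqrt(0.1035 * 9.81 * 4545 / 1.435)
V_ms = sqrt(3215.817125) = 56.7082 m/s
V = 56.7082 * 3.6 = 204.1 km/h

204.1


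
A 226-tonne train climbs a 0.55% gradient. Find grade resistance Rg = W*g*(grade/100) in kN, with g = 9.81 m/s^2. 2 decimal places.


Rg = W * 9.81 * grade / 100
Rg = 226 * 9.81 * 0.55 / 100
Rg = 2217.06 * 0.0055
Rg = 12.19 kN

12.19


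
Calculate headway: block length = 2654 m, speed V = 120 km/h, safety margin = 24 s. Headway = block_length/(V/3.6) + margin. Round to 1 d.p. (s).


V = 120 / 3.6 = 33.3333 m/s
Block traversal time = 2654 / 33.3333 = 79.62 s
Headway = 79.62 + 24
Headway = 103.6 s

103.6


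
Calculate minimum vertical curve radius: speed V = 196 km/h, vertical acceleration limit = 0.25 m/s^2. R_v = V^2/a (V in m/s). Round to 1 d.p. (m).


Convert speed: V = 196 / 3.6 = 54.4444 m/s
V^2 = 2964.1975 m^2/s^2
R_v = 2964.1975 / 0.25
R_v = 11856.8 m

11856.8


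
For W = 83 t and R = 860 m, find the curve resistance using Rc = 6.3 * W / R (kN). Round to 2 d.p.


Rc = 6.3 * W / R
Rc = 6.3 * 83 / 860
Rc = 522.9 / 860
Rc = 0.61 kN

0.61


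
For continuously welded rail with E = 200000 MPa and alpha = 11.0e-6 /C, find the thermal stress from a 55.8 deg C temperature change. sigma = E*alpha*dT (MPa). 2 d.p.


sigma = E * alpha * dT
sigma = 200000 * 11.0e-6 * 55.8
sigma = 2.2 * 55.8
sigma = 122.76 MPa

122.76


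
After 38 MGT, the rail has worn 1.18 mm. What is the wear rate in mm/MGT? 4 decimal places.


Wear rate = total wear / cumulative tonnage
Rate = 1.18 / 38
Rate = 0.0311 mm/MGT

0.0311


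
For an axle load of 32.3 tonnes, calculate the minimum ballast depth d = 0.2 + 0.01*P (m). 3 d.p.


d = 0.2 + 0.01 * 32.3
d = 0.2 + 0.323
d = 0.523 m

0.523


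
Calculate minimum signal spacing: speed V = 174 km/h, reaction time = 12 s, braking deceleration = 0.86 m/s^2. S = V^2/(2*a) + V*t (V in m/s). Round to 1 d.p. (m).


V = 174 / 3.6 = 48.3333 m/s
Braking distance = 48.3333^2 / (2*0.86) = 1358.2041 m
Sighting distance = 48.3333 * 12 = 580.0 m
S = 1358.2041 + 580.0 = 1938.2 m

1938.2


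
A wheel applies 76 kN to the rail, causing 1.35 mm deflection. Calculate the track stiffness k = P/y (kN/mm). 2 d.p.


Track stiffness k = P / y
k = 76 / 1.35
k = 56.30 kN/mm

56.30


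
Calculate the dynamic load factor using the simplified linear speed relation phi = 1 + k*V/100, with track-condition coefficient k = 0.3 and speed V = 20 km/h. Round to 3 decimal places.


phi = 1 + k * V / 100
phi = 1 + 0.3 * 20 / 100
phi = 1 + 0.06
phi = 1.060

1.060


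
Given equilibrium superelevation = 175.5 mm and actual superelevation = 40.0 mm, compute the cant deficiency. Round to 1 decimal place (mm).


Cant deficiency = equilibrium cant - actual cant
CD = 175.5 - 40.0
CD = 135.5 mm

135.5


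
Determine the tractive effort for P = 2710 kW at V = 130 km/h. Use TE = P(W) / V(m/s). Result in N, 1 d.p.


Convert: P = 2710 kW = 2710000 W
V = 130 / 3.6 = 36.1111 m/s
TE = 2710000 / 36.1111
TE = 75046.2 N

75046.2


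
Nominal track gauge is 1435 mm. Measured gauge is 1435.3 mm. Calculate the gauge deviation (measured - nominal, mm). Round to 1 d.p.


Deviation = measured - nominal
Deviation = 1435.3 - 1435
Deviation = 0.3 mm

0.3


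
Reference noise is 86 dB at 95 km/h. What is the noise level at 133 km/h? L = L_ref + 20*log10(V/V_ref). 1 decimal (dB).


V/V_ref = 133 / 95 = 1.4
log10(1.4) = 0.146128
20 * 0.146128 = 2.9226
L = 86 + 2.9226 = 88.9 dB

88.9


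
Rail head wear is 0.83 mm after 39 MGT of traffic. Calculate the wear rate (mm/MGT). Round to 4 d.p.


Wear rate = total wear / cumulative tonnage
Rate = 0.83 / 39
Rate = 0.0213 mm/MGT

0.0213


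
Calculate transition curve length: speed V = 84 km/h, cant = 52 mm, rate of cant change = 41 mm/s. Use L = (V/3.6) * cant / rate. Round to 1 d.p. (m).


Convert speed: V = 84 / 3.6 = 23.3333 m/s
L = 23.3333 * 52 / 41
L = 1213.3333 / 41
L = 29.6 m

29.6


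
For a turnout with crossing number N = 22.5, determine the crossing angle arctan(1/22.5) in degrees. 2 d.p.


1/N = 1/22.5 = 0.044444
angle = arctan(0.044444) = 0.044415 rad
angle = 0.044415 * 180/pi = 2.54 degrees

2.54


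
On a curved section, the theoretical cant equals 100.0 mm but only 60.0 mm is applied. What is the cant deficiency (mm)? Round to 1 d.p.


Cant deficiency = equilibrium cant - actual cant
CD = 100.0 - 60.0
CD = 40.0 mm

40.0


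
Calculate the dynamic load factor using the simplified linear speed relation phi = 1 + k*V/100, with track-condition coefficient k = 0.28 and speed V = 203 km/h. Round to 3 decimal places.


phi = 1 + k * V / 100
phi = 1 + 0.28 * 203 / 100
phi = 1 + 0.5684
phi = 1.568

1.568


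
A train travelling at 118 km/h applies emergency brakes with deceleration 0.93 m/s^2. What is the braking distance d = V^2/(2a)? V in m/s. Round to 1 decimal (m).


Convert speed: V = 118 / 3.6 = 32.7778 m/s
V^2 = 1074.3827
d = 1074.3827 / (2 * 0.93)
d = 1074.3827 / 1.86
d = 577.6 m

577.6


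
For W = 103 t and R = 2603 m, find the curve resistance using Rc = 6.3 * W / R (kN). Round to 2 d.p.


Rc = 6.3 * W / R
Rc = 6.3 * 103 / 2603
Rc = 648.9 / 2603
Rc = 0.25 kN

0.25


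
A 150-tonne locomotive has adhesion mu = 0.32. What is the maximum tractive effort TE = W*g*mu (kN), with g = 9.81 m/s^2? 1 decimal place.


TE_max = W * g * mu
TE_max = 150 * 9.81 * 0.32
TE_max = 1471.5 * 0.32
TE_max = 470.9 kN

470.9


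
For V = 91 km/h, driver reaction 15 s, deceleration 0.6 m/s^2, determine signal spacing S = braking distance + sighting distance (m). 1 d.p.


V = 91 / 3.6 = 25.2778 m/s
Braking distance = 25.2778^2 / (2*0.6) = 532.4717 m
Sighting distance = 25.2778 * 15 = 379.1667 m
S = 532.4717 + 379.1667 = 911.6 m

911.6


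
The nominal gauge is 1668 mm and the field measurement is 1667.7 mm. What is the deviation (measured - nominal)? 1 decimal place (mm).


Deviation = measured - nominal
Deviation = 1667.7 - 1668
Deviation = -0.3 mm

-0.3


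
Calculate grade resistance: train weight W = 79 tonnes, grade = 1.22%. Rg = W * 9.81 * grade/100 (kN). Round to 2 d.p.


Rg = W * 9.81 * grade / 100
Rg = 79 * 9.81 * 1.22 / 100
Rg = 774.99 * 0.0122
Rg = 9.45 kN

9.45


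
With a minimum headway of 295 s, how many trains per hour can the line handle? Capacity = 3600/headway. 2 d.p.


Capacity = 3600 / headway
Capacity = 3600 / 295
Capacity = 12.20 trains/hour

12.20


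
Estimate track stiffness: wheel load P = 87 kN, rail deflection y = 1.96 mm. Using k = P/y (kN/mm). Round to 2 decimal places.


Track stiffness k = P / y
k = 87 / 1.96
k = 44.39 kN/mm

44.39


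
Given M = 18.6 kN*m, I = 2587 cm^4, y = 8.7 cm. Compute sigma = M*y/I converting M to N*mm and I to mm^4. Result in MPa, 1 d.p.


Convert units:
M = 18.6 kN*m = 18600000 N*mm
y = 8.7 cm = 87 mm
I = 2587 cm^4 = 25870000 mm^4
sigma = 18600000 * 87 / 25870000
sigma = 62.6 MPa

62.6


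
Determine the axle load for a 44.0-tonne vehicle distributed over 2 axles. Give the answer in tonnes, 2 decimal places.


Load per axle = total weight / number of axles
Load = 44.0 / 2
Load = 22.00 tonnes

22.00


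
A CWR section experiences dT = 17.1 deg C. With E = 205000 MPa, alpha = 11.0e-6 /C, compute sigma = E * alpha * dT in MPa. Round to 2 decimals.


sigma = E * alpha * dT
sigma = 205000 * 11.0e-6 * 17.1
sigma = 2.255 * 17.1
sigma = 38.56 MPa

38.56


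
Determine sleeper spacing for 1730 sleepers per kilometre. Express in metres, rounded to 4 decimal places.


Spacing = 1000 m / number of sleepers
Spacing = 1000 / 1730
Spacing = 0.5780 m

0.5780


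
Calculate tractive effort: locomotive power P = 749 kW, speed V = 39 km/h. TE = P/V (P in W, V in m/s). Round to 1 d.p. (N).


Convert: P = 749 kW = 749000 W
V = 39 / 3.6 = 10.8333 m/s
TE = 749000 / 10.8333
TE = 69138.5 N

69138.5


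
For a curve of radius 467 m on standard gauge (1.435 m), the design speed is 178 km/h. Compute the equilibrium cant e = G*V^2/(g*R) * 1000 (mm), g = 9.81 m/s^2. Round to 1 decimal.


Convert speed: V = 178 / 3.6 = 49.4444 m/s
Apply formula: e = 1.435 * 49.4444^2 / (9.81 * 467)
e = 1.435 * 2444.7531 / 4581.27
e = 0.765775 m = 765.8 mm

765.8


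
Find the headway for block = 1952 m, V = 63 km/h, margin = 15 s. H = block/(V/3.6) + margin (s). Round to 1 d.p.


V = 63 / 3.6 = 17.5 m/s
Block traversal time = 1952 / 17.5 = 111.5429 s
Headway = 111.5429 + 15
Headway = 126.5 s

126.5


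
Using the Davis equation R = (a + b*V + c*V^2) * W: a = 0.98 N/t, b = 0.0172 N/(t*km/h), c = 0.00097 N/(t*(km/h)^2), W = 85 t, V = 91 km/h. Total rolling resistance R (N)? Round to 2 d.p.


b*V = 0.0172 * 91 = 1.5652
c*V^2 = 0.00097 * 8281 = 8.03257
R_per_t = 0.98 + 1.5652 + 8.03257 = 10.57777 N/t
R_total = 10.57777 * 85 = 899.11 N

899.11


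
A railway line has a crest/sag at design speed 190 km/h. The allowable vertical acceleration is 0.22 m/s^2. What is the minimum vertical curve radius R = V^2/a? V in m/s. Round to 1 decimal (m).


Convert speed: V = 190 / 3.6 = 52.7778 m/s
V^2 = 2785.4938 m^2/s^2
R_v = 2785.4938 / 0.22
R_v = 12661.3 m

12661.3


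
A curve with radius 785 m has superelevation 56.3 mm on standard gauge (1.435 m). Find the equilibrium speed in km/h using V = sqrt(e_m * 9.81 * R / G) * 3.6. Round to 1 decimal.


Convert cant: e = 56.3 mm = 0.0563 m
V_ms = sqrt(0.0563 * 9.81 * 785 / 1.435)
V_ms = sqrt(302.130909) = 17.3819 m/s
V = 17.3819 * 3.6 = 62.6 km/h

62.6


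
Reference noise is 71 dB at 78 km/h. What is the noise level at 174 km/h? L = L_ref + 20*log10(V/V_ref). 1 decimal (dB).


V/V_ref = 174 / 78 = 2.230769
log10(2.230769) = 0.348455
20 * 0.348455 = 6.9691
L = 71 + 6.9691 = 78.0 dB

78.0


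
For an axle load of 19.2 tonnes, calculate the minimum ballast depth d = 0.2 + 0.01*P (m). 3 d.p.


d = 0.2 + 0.01 * 19.2
d = 0.2 + 0.192
d = 0.392 m

0.392


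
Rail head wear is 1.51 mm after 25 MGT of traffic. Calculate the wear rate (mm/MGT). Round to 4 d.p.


Wear rate = total wear / cumulative tonnage
Rate = 1.51 / 25
Rate = 0.0604 mm/MGT

0.0604


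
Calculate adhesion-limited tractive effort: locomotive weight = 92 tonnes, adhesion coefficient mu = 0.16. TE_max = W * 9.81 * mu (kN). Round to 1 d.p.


TE_max = W * g * mu
TE_max = 92 * 9.81 * 0.16
TE_max = 902.52 * 0.16
TE_max = 144.4 kN

144.4


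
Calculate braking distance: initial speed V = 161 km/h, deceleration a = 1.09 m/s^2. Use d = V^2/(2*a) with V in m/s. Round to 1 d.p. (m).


Convert speed: V = 161 / 3.6 = 44.7222 m/s
V^2 = 2000.0772
d = 2000.0772 / (2 * 1.09)
d = 2000.0772 / 2.18
d = 917.5 m

917.5


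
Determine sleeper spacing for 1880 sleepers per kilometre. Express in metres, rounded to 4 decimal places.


Spacing = 1000 m / number of sleepers
Spacing = 1000 / 1880
Spacing = 0.5319 m

0.5319


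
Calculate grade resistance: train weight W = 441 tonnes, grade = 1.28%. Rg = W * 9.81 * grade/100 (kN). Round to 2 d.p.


Rg = W * 9.81 * grade / 100
Rg = 441 * 9.81 * 1.28 / 100
Rg = 4326.21 * 0.0128
Rg = 55.38 kN

55.38


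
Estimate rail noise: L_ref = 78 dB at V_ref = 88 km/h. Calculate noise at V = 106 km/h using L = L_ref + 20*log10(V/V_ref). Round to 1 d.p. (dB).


V/V_ref = 106 / 88 = 1.204545
log10(1.204545) = 0.080823
20 * 0.080823 = 1.6165
L = 78 + 1.6165 = 79.6 dB

79.6


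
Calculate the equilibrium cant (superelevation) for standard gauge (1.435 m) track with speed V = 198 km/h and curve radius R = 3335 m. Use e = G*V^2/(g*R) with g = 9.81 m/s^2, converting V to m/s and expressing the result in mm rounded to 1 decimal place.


Convert speed: V = 198 / 3.6 = 55.0 m/s
Apply formula: e = 1.435 * 55.0^2 / (9.81 * 3335)
e = 1.435 * 3025.0 / 32716.35
e = 0.132682 m = 132.7 mm

132.7


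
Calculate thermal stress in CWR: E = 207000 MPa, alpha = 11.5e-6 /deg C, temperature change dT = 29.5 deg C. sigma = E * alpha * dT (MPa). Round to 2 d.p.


sigma = E * alpha * dT
sigma = 207000 * 11.5e-6 * 29.5
sigma = 2.3805 * 29.5
sigma = 70.22 MPa

70.22


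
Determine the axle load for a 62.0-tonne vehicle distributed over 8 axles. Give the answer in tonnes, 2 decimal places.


Load per axle = total weight / number of axles
Load = 62.0 / 8
Load = 7.75 tonnes

7.75


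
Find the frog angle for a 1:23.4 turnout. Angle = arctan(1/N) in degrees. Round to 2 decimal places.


1/N = 1/23.4 = 0.042735
angle = arctan(0.042735) = 0.042709 rad
angle = 0.042709 * 180/pi = 2.45 degrees

2.45


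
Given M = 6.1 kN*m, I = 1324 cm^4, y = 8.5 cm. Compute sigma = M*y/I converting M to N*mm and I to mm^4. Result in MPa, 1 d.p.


Convert units:
M = 6.1 kN*m = 6100000 N*mm
y = 8.5 cm = 85 mm
I = 1324 cm^4 = 13240000 mm^4
sigma = 6100000 * 85 / 13240000
sigma = 39.2 MPa

39.2


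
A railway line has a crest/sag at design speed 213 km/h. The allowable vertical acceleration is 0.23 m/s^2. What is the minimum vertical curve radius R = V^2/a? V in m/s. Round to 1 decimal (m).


Convert speed: V = 213 / 3.6 = 59.1667 m/s
V^2 = 3500.6944 m^2/s^2
R_v = 3500.6944 / 0.23
R_v = 15220.4 m

15220.4


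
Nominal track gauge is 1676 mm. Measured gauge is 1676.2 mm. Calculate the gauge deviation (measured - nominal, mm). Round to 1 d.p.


Deviation = measured - nominal
Deviation = 1676.2 - 1676
Deviation = 0.2 mm

0.2


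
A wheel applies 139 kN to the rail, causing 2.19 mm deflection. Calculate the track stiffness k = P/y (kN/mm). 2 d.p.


Track stiffness k = P / y
k = 139 / 2.19
k = 63.47 kN/mm

63.47


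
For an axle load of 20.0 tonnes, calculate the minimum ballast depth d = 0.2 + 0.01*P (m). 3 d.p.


d = 0.2 + 0.01 * 20.0
d = 0.2 + 0.2
d = 0.400 m

0.400


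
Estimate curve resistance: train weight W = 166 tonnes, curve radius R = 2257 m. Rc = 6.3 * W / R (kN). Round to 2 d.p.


Rc = 6.3 * W / R
Rc = 6.3 * 166 / 2257
Rc = 1045.8 / 2257
Rc = 0.46 kN

0.46


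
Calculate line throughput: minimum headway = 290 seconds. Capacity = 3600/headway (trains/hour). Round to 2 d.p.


Capacity = 3600 / headway
Capacity = 3600 / 290
Capacity = 12.41 trains/hour

12.41


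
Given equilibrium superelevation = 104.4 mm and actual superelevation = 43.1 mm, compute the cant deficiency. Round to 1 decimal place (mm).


Cant deficiency = equilibrium cant - actual cant
CD = 104.4 - 43.1
CD = 61.3 mm

61.3


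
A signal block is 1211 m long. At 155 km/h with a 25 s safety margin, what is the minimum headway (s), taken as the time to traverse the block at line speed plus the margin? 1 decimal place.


V = 155 / 3.6 = 43.0556 m/s
Block traversal time = 1211 / 43.0556 = 28.1265 s
Headway = 28.1265 + 25
Headway = 53.1 s

53.1


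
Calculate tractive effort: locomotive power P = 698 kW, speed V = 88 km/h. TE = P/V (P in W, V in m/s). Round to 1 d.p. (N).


Convert: P = 698 kW = 698000 W
V = 88 / 3.6 = 24.4444 m/s
TE = 698000 / 24.4444
TE = 28554.5 N

28554.5


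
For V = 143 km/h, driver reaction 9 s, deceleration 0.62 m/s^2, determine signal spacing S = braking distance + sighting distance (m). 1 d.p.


V = 143 / 3.6 = 39.7222 m/s
Braking distance = 39.7222^2 / (2*0.62) = 1272.4637 m
Sighting distance = 39.7222 * 9 = 357.5 m
S = 1272.4637 + 357.5 = 1630.0 m

1630.0


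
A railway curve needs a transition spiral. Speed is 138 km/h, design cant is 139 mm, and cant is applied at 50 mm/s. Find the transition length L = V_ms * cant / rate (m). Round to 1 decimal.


Convert speed: V = 138 / 3.6 = 38.3333 m/s
L = 38.3333 * 139 / 50
L = 5328.3333 / 50
L = 106.6 m

106.6


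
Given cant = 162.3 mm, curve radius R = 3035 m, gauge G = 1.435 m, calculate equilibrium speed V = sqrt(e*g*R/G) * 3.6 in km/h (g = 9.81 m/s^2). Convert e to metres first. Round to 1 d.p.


Convert cant: e = 162.3 mm = 0.1623 m
V_ms = sqrt(0.1623 * 9.81 * 3035 / 1.435)
V_ms = sqrt(3367.397007) = 58.0293 m/s
V = 58.0293 * 3.6 = 208.9 km/h

208.9


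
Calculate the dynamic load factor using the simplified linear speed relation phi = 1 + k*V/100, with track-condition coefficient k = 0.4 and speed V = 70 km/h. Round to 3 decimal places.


phi = 1 + k * V / 100
phi = 1 + 0.4 * 70 / 100
phi = 1 + 0.28
phi = 1.280

1.280


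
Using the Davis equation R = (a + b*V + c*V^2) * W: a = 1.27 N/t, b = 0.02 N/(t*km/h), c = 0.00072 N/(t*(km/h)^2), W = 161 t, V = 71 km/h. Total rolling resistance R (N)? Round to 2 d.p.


b*V = 0.02 * 71 = 1.42
c*V^2 = 0.00072 * 5041 = 3.62952
R_per_t = 1.27 + 1.42 + 3.62952 = 6.31952 N/t
R_total = 6.31952 * 161 = 1017.44 N

1017.44


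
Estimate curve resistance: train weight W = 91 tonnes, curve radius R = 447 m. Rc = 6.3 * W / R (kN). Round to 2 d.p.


Rc = 6.3 * W / R
Rc = 6.3 * 91 / 447
Rc = 573.3 / 447
Rc = 1.28 kN

1.28


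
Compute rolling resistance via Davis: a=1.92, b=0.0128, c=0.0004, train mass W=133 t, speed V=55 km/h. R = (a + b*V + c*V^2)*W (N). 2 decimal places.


b*V = 0.0128 * 55 = 0.704
c*V^2 = 0.0004 * 3025 = 1.21
R_per_t = 1.92 + 0.704 + 1.21 = 3.834 N/t
R_total = 3.834 * 133 = 509.92 N

509.92


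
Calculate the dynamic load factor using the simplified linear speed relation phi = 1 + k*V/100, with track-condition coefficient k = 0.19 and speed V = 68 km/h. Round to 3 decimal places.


phi = 1 + k * V / 100
phi = 1 + 0.19 * 68 / 100
phi = 1 + 0.1292
phi = 1.129

1.129


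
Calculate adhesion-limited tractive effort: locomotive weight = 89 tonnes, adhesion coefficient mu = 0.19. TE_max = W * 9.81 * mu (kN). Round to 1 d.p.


TE_max = W * g * mu
TE_max = 89 * 9.81 * 0.19
TE_max = 873.09 * 0.19
TE_max = 165.9 kN

165.9


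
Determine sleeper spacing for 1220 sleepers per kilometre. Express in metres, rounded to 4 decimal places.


Spacing = 1000 m / number of sleepers
Spacing = 1000 / 1220
Spacing = 0.8197 m

0.8197


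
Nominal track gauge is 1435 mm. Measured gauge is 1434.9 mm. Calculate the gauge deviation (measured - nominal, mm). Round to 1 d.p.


Deviation = measured - nominal
Deviation = 1434.9 - 1435
Deviation = -0.1 mm

-0.1


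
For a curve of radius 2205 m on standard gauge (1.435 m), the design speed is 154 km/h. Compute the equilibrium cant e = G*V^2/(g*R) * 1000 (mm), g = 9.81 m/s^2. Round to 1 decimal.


Convert speed: V = 154 / 3.6 = 42.7778 m/s
Apply formula: e = 1.435 * 42.7778^2 / (9.81 * 2205)
e = 1.435 * 1829.9383 / 21631.05
e = 0.121398 m = 121.4 mm

121.4


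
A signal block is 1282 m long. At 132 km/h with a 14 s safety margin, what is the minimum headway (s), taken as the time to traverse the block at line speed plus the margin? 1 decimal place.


V = 132 / 3.6 = 36.6667 m/s
Block traversal time = 1282 / 36.6667 = 34.9636 s
Headway = 34.9636 + 14
Headway = 49.0 s

49.0


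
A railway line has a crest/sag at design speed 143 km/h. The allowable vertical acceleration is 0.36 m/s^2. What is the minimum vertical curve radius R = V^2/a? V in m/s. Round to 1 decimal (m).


Convert speed: V = 143 / 3.6 = 39.7222 m/s
V^2 = 1577.8549 m^2/s^2
R_v = 1577.8549 / 0.36
R_v = 4382.9 m

4382.9


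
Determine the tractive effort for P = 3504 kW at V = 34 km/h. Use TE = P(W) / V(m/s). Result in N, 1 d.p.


Convert: P = 3504 kW = 3504000 W
V = 34 / 3.6 = 9.4444 m/s
TE = 3504000 / 9.4444
TE = 371011.8 N

371011.8


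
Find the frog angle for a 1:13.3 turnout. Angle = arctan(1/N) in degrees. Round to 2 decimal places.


1/N = 1/13.3 = 0.075188
angle = arctan(0.075188) = 0.075047 rad
angle = 0.075047 * 180/pi = 4.30 degrees

4.30


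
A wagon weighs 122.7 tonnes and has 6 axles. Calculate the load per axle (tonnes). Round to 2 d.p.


Load per axle = total weight / number of axles
Load = 122.7 / 6
Load = 20.45 tonnes

20.45


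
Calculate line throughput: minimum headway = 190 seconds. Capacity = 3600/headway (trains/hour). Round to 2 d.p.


Capacity = 3600 / headway
Capacity = 3600 / 190
Capacity = 18.95 trains/hour

18.95


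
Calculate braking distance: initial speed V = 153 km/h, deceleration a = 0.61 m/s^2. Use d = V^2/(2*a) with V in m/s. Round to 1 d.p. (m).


Convert speed: V = 153 / 3.6 = 42.5 m/s
V^2 = 1806.25
d = 1806.25 / (2 * 0.61)
d = 1806.25 / 1.22
d = 1480.5 m

1480.5


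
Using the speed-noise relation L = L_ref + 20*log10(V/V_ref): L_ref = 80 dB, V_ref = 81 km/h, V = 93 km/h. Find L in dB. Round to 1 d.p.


V/V_ref = 93 / 81 = 1.148148
log10(1.148148) = 0.059998
20 * 0.059998 = 1.2
L = 80 + 1.2 = 81.2 dB

81.2


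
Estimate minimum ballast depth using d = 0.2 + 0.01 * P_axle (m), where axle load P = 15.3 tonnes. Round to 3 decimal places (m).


d = 0.2 + 0.01 * 15.3
d = 0.2 + 0.153
d = 0.353 m

0.353


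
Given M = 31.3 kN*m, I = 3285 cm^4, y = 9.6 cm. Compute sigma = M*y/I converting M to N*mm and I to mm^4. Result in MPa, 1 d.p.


Convert units:
M = 31.3 kN*m = 31300000 N*mm
y = 9.6 cm = 96 mm
I = 3285 cm^4 = 32850000 mm^4
sigma = 31300000 * 96 / 32850000
sigma = 91.5 MPa

91.5


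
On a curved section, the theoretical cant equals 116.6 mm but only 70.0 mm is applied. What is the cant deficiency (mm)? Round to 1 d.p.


Cant deficiency = equilibrium cant - actual cant
CD = 116.6 - 70.0
CD = 46.6 mm

46.6


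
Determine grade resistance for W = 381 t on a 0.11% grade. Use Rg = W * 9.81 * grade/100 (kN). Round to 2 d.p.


Rg = W * 9.81 * grade / 100
Rg = 381 * 9.81 * 0.11 / 100
Rg = 3737.61 * 0.0011
Rg = 4.11 kN

4.11


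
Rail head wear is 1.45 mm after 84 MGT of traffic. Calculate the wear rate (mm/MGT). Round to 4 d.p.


Wear rate = total wear / cumulative tonnage
Rate = 1.45 / 84
Rate = 0.0173 mm/MGT

0.0173


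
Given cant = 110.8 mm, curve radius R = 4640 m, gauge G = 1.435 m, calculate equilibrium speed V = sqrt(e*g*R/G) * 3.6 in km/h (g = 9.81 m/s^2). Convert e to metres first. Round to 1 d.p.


Convert cant: e = 110.8 mm = 0.1108 m
V_ms = sqrt(0.1108 * 9.81 * 4640 / 1.435)
V_ms = sqrt(3514.591443) = 59.284 m/s
V = 59.284 * 3.6 = 213.4 km/h

213.4


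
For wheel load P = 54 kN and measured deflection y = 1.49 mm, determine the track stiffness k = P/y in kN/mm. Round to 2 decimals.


Track stiffness k = P / y
k = 54 / 1.49
k = 36.24 kN/mm

36.24


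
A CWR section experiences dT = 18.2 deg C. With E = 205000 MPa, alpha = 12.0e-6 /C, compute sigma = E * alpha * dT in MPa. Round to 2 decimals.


sigma = E * alpha * dT
sigma = 205000 * 12.0e-6 * 18.2
sigma = 2.46 * 18.2
sigma = 44.77 MPa

44.77


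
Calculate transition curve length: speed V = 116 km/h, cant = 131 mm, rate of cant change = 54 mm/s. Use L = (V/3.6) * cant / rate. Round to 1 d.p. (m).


Convert speed: V = 116 / 3.6 = 32.2222 m/s
L = 32.2222 * 131 / 54
L = 4221.1111 / 54
L = 78.2 m

78.2


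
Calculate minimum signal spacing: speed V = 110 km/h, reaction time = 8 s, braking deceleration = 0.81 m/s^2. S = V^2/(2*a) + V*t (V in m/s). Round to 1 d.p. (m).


V = 110 / 3.6 = 30.5556 m/s
Braking distance = 30.5556^2 / (2*0.81) = 576.3222 m
Sighting distance = 30.5556 * 8 = 244.4444 m
S = 576.3222 + 244.4444 = 820.8 m

820.8


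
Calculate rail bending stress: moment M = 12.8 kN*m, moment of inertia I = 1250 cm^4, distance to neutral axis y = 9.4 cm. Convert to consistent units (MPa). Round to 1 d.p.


Convert units:
M = 12.8 kN*m = 12800000 N*mm
y = 9.4 cm = 94 mm
I = 1250 cm^4 = 12500000 mm^4
sigma = 12800000 * 94 / 12500000
sigma = 96.3 MPa

96.3
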